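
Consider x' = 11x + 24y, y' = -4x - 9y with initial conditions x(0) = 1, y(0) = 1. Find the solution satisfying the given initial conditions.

Coefficient matrix A = [[11, 24], [-4, -9]].
Characteristic polynomial det(A - λI) = λ^2 - 2λ - 3 = 0.
Eigenvalues λ = -1, 3.
For λ=-1: (A-λI) row 1 is [12, 24], so an eigenvector is (2, -1).
For λ=3: (A-λI) row 1 is [8, 24], so an eigenvector is (3, -1).
General solution: c_1e^(-t)(2,-1) + c_2e^(3t)(3,-1).
Applying x(0)=1, y(0)=1 gives c_1=-4, c_2=3.

x(t) = 9e^(3t) - 8e^(-t), y(t) = -3e^(3t) + 4e^(-t)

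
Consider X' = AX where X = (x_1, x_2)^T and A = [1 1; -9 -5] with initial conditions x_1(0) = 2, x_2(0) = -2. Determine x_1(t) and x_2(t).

Coefficient matrix A = [[1, 1], [-9, -5]].
Characteristic polynomial det(A - λI) = λ^2 + 4λ + 4 = 0.
Single eigenvalue λ = -2 with algebraic multiplicity 2.
Eigenvector v = (1,-3); generalized eigenvector w with (A-λI)w=v is (0,1).
General solution: e^(-2t)[K_1·v + K_2·(t·v + w)].
Applying x_1(0)=2, x_2(0)=-2 gives K_1=2, K_2=4.

x_1(t) = 4te^(-2t) + 2e^(-2t), x_2(t) = -12te^(-2t) - 2e^(-2t)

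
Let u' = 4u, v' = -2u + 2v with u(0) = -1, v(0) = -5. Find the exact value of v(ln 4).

160

A = [[4,0],[-2,2]]; eigenvalues λ = 2, 4.
Eigenvectors: (0,1) for λ=2, (-1,1) for λ=4.
From the initial condition, c_1 = -6, c_2 = 1.
v(ln 4) = (-6)(4^2)(1) + (1)(4^4)(1) = 160.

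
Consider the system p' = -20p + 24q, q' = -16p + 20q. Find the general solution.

p(t) = c_1e^(4t) - 3c_2e^(-4t), q(t) = c_1e^(4t) - 2c_2e^(-4t)

Coefficient matrix A = [[-20, 24], [-16, 20]].
Characteristic polynomial det(A - λI) = λ^2 - 16 = 0.
Eigenvalues λ = 4, -4.
For λ=4: (A-λI) row 1 is [-24, 24], so an eigenvector is (1, 1).
For λ=-4: (A-λI) row 1 is [-16, 24], so an eigenvector is (-3, -2).
General solution: c_1e^(4t)(1,1) + c_2e^(-4t)(-3,-2).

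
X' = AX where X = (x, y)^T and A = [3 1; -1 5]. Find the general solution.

x(t) = -C_1e^(4t) - C_2te^(4t) + 2C_2e^(4t), y(t) = -C_1e^(4t) - C_2te^(4t) + C_2e^(4t)

Coefficient matrix A = [[3, 1], [-1, 5]].
Characteristic polynomial det(A - λI) = λ^2 - 8λ + 16 = 0.
Single eigenvalue λ = 4 with algebraic multiplicity 2.
Eigenvector v = (-1,-1); generalized eigenvector w with (A-λI)w=v is (2,1).
General solution: e^(4t)[C_1·v + C_2·(t·v + w)].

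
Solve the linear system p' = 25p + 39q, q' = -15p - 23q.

Coefficient matrix A = [[25, 39], [-15, -23]].
Characteristic polynomial det(A - λI) = λ^2 - 2λ + 10 = 0.
Eigenvalues λ = 1 ± 3i (complex conjugate pair).
For λ=1+3i: an eigenvector is (3,-2) - i(-2,1) = (3 + 2i, -2 - i).
A real fundamental pair from Re and Im of e^((1+3i)t)v: X_1 = e^(t)(cos(3t)·(3,-2) + sin(3t)·(-2,1)), X_2 = e^(t)(sin(3t)·(3,-2) - cos(3t)·(-2,1)).
General solution: C_1X_1 + C_2X_2.

p(t) = -2C_1e^(t)sin(3t) + 3C_1e^(t)cos(3t) + 3C_2e^(t)sin(3t) + 2C_2e^(t)cos(3t), q(t) = C_1e^(t)sin(3t) - 2C_1e^(t)cos(3t) - 2C_2e^(t)sin(3t) - C_2e^(t)cos(3t)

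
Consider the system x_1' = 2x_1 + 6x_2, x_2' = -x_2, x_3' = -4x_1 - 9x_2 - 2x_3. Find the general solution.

x_1(t) = c_1e^(2t) - 2c_3e^(-t), x_2(t) = c_3e^(-t), x_3(t) = -c_1e^(2t) + c_2e^(-2t) - c_3e^(-t)

Coefficient matrix A = [[2, 6, 0], [0, -1, 0], [-4, -9, -2]].
det(A - λI) = 0 gives eigenvalues λ = 2, -2, -1.
For λ=2: eigenvector (1,0,-1).
For λ=-2: eigenvector (0,0,1).
For λ=-1: eigenvector (-2,1,-1).
General solution: c_1e^(2t)(1,0,-1) + c_2e^(-2t)(0,0,1) + c_3e^(-t)(-2,1,-1).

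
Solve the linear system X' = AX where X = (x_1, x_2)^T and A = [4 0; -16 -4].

Coefficient matrix A = [[4, 0], [-16, -4]].
Characteristic polynomial det(A - λI) = λ^2 - 16 = 0.
Eigenvalues λ = 4, -4.
For λ=4: (A-λI) row 2 is [-16, -8], so an eigenvector is (1, -2).
For λ=-4: (A-λI) row 1 is [8, 0], so an eigenvector is (0, 1).
General solution: c_1e^(4t)(1,-2) + c_2e^(-4t)(0,1).

x_1(t) = c_1e^(4t), x_2(t) = -2c_1e^(4t) + c_2e^(-4t)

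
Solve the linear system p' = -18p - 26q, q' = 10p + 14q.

p(t) = -2K_1e^(-2t)sin(2t) - 3K_1e^(-2t)cos(2t) - 3K_2e^(-2t)sin(2t) + 2K_2e^(-2t)cos(2t), q(t) = K_1e^(-2t)sin(2t) + 2K_1e^(-2t)cos(2t) + 2K_2e^(-2t)sin(2t) - K_2e^(-2t)cos(2t)

Coefficient matrix A = [[-18, -26], [10, 14]].
Characteristic polynomial det(A - λI) = λ^2 + 4λ + 8 = 0.
Eigenvalues λ = -2 ± 2i (complex conjugate pair).
For λ=-2+2i: an eigenvector is (-3,2) - i(-2,1) = (-3 + 2i, 2 - i).
A real fundamental pair from Re and Im of e^((-2+2i)t)v: X_1 = e^(-2t)(cos(2t)·(-3,2) + sin(2t)·(-2,1)), X_2 = e^(-2t)(sin(2t)·(-3,2) - cos(2t)·(-2,1)).
General solution: K_1X_1 + K_2X_2.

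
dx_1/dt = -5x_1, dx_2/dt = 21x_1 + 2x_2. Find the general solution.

Coefficient matrix A = [[-5, 0], [21, 2]].
Characteristic polynomial det(A - λI) = λ^2 + 3λ - 10 = 0.
Eigenvalues λ = 2, -5.
For λ=2: (A-λI) row 1 is [-7, 0], so an eigenvector is (0, -1).
For λ=-5: (A-λI) row 2 is [21, 7], so an eigenvector is (-1, 3).
General solution: C_1e^(2t)(0,-1) + C_2e^(-5t)(-1,3).

x_1(t) = -C_2e^(-5t), x_2(t) = -C_1e^(2t) + 3C_2e^(-5t)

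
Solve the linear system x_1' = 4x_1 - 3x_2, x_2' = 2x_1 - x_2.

x_1(t) = 3C_1e^(2t) + C_2e^(t), x_2(t) = 2C_1e^(2t) + C_2e^(t)

Coefficient matrix A = [[4, -3], [2, -1]].
Characteristic polynomial det(A - λI) = λ^2 - 3λ + 2 = 0.
Eigenvalues λ = 2, 1.
For λ=2: (A-λI) row 1 is [2, -3], so an eigenvector is (3, 2).
For λ=1: (A-λI) row 1 is [3, -3], so an eigenvector is (1, 1).
General solution: C_1e^(2t)(3,2) + C_2e^(t)(1,1).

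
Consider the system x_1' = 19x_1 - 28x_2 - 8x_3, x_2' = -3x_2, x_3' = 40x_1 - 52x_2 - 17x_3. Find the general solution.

x_1(t) = -K_1e^(3t) + 2K_2e^(-3t) - 2K_3e^(-t), x_2(t) = K_2e^(-3t), x_3(t) = -2K_1e^(3t) + 2K_2e^(-3t) - 5K_3e^(-t)

Coefficient matrix A = [[19, -28, -8], [0, -3, 0], [40, -52, -17]].
det(A - λI) = 0 gives eigenvalues λ = 3, -3, -1.
For λ=3: eigenvector (-1,0,-2).
For λ=-3: eigenvector (2,1,2).
For λ=-1: eigenvector (-2,0,-5).
General solution: K_1e^(3t)(-1,0,-2) + K_2e^(-3t)(2,1,2) + K_3e^(-t)(-2,0,-5).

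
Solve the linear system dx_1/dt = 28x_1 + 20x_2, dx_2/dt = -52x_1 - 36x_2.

x_1(t) = -C_1e^(-4t)sin(4t) - 2C_1e^(-4t)cos(4t) - 2C_2e^(-4t)sin(4t) + C_2e^(-4t)cos(4t), x_2(t) = 2C_1e^(-4t)sin(4t) + 3C_1e^(-4t)cos(4t) + 3C_2e^(-4t)sin(4t) - 2C_2e^(-4t)cos(4t)

Coefficient matrix A = [[28, 20], [-52, -36]].
Characteristic polynomial det(A - λI) = λ^2 + 8λ + 32 = 0.
Eigenvalues λ = -4 ± 4i (complex conjugate pair).
For λ=-4+4i: an eigenvector is (-2,3) - i(-1,2) = (-2 + i, 3 - 2i).
A real fundamental pair from Re and Im of e^((-4+4i)t)v: X_1 = e^(-4t)(cos(4t)·(-2,3) + sin(4t)·(-1,2)), X_2 = e^(-4t)(sin(4t)·(-2,3) - cos(4t)·(-1,2)).
General solution: C_1X_1 + C_2X_2.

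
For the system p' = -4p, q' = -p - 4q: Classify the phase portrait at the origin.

stable improper node

A = [[-4,0],[-1,-4]]; det(A-λI) = λ^2 + 8λ + 16.
repeated λ = -4 with a single eigenvector.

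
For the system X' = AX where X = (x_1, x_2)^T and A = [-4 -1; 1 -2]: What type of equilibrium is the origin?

A = [[-4,-1],[1,-2]]; det(A-λI) = λ^2 + 6λ + 9.
repeated λ = -3 with a single eigenvector.

stable improper node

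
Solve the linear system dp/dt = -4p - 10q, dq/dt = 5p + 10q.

p(t) = -C_1e^(3t)sin(t) + 3C_1e^(3t)cos(t) + 3C_2e^(3t)sin(t) + C_2e^(3t)cos(t), q(t) = C_1e^(3t)sin(t) - 2C_1e^(3t)cos(t) - 2C_2e^(3t)sin(t) - C_2e^(3t)cos(t)

Coefficient matrix A = [[-4, -10], [5, 10]].
Characteristic polynomial det(A - λI) = λ^2 - 6λ + 10 = 0.
Eigenvalues λ = 3 ± i (complex conjugate pair).
For λ=3+i: an eigenvector is (3,-2) - i(-1,1) = (3 + i, -2 - i).
A real fundamental pair from Re and Im of e^((3+i)t)v: X_1 = e^(3t)(cos(t)·(3,-2) + sin(t)·(-1,1)), X_2 = e^(3t)(sin(t)·(3,-2) - cos(t)·(-1,1)).
General solution: C_1X_1 + C_2X_2.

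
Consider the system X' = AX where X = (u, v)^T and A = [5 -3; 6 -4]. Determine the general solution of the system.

u(t) = -K_1e^(2t) + K_2e^(-t), v(t) = -K_1e^(2t) + 2K_2e^(-t)

Coefficient matrix A = [[5, -3], [6, -4]].
Characteristic polynomial det(A - λI) = λ^2 - λ - 2 = 0.
Eigenvalues λ = 2, -1.
For λ=2: (A-λI) row 1 is [3, -3], so an eigenvector is (-1, -1).
For λ=-1: (A-λI) row 1 is [6, -3], so an eigenvector is (1, 2).
General solution: K_1e^(2t)(-1,-1) + K_2e^(-t)(1,2).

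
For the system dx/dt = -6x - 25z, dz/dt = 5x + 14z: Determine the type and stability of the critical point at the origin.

unstable spiral

A = [[-6,-25],[5,14]]; det(A-λI) = λ^2 - 8λ + 41.
λ = 4 ± 5i: positive real part.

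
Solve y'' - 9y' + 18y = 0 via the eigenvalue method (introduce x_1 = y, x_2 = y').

Let x_1 = y, x_2 = y'. Then x_1' = x_2 and x_2' = -18x_1 + 9x_2.
A = [[0,1],[-18,9]]; det(A-λI) = λ^2 - 9λ + 18.
Eigenvalues λ = 3, 6 with eigenvectors (1,3), (1,6).

y(t) = c_1e^(3t) + c_2e^(6t)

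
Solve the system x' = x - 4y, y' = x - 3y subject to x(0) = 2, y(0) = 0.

Coefficient matrix A = [[1, -4], [1, -3]].
Characteristic polynomial det(A - λI) = λ^2 + 2λ + 1 = 0.
Single eigenvalue λ = -1 with algebraic multiplicity 2.
Eigenvector v = (2,1); generalized eigenvector w with (A-λI)w=v is (-3,-2).
General solution: e^(-t)[C_1·v + C_2·(t·v + w)].
Applying x(0)=2, y(0)=0 gives C_1=4, C_2=2.

x(t) = 4te^(-t) + 2e^(-t), y(t) = 2te^(-t)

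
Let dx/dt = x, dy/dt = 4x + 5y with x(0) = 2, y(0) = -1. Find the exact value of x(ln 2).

4

A = [[1,0],[4,5]]; eigenvalues λ = 1, 5.
Eigenvectors: (1,-1) for λ=1, (0,-1) for λ=5.
From the initial condition, c_1 = 2, c_2 = -1.
x(ln 2) = (2)(2^1)(1) + (-1)(2^5)(0) = 4.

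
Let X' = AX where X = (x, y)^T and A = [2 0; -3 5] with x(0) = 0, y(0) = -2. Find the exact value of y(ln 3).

-486

A = [[2,0],[-3,5]]; eigenvalues λ = 2, 5.
Eigenvectors: (1,1) for λ=2, (0,-1) for λ=5.
From the initial condition, c_1 = 0, c_2 = 2.
y(ln 3) = (0)(3^2)(1) + (2)(3^5)(-1) = -486.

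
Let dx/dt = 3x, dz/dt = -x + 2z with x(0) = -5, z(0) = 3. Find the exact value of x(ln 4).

A = [[3,0],[-1,2]]; eigenvalues λ = 3, 2.
Eigenvectors: (-1,1) for λ=3, (0,-1) for λ=2.
From the initial condition, c_1 = 5, c_2 = 2.
x(ln 4) = (5)(4^3)(-1) + (2)(4^2)(0) = -320.

-320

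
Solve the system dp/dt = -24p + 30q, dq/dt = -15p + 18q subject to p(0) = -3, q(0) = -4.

Coefficient matrix A = [[-24, 30], [-15, 18]].
Characteristic polynomial det(A - λI) = λ^2 + 6λ + 18 = 0.
Eigenvalues λ = -3 ± 3i (complex conjugate pair).
For λ=-3+3i: an eigenvector is (1,1) - i(3,2) = (1 - 3i, 1 - 2i).
A real fundamental pair from Re and Im of e^((-3+3i)t)v: X_1 = e^(-3t)(cos(3t)·(1,1) + sin(3t)·(3,2)), X_2 = e^(-3t)(sin(3t)·(1,1) - cos(3t)·(3,2)).
General solution: C_1X_1 + C_2X_2.
Applying p(0)=-3, q(0)=-4 gives C_1=-6, C_2=-1.

p(t) = -19e^(-3t)sin(3t) - 3e^(-3t)cos(3t), q(t) = -13e^(-3t)sin(3t) - 4e^(-3t)cos(3t)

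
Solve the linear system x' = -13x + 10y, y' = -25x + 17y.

x(t) = c_1e^(2t)sin(5t) - c_1e^(2t)cos(5t) - c_2e^(2t)sin(5t) - c_2e^(2t)cos(5t), y(t) = 2c_1e^(2t)sin(5t) - c_1e^(2t)cos(5t) - c_2e^(2t)sin(5t) - 2c_2e^(2t)cos(5t)

Coefficient matrix A = [[-13, 10], [-25, 17]].
Characteristic polynomial det(A - λI) = λ^2 - 4λ + 29 = 0.
Eigenvalues λ = 2 ± 5i (complex conjugate pair).
For λ=2+5i: an eigenvector is (-1,-1) - i(1,2) = (-1 - i, -1 - 2i).
A real fundamental pair from Re and Im of e^((2+5i)t)v: X_1 = e^(2t)(cos(5t)·(-1,-1) + sin(5t)·(1,2)), X_2 = e^(2t)(sin(5t)·(-1,-1) - cos(5t)·(1,2)).
General solution: c_1X_1 + c_2X_2.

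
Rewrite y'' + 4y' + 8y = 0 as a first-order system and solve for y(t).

y(t) = c_1e^(-2t)cos(2t) + c_2e^(-2t)sin(2t)

Let x_1 = y, x_2 = y'. Then x_1' = x_2 and x_2' = -8x_1 - 4x_2.
A = [[0,1],[-8,-4]]; det(A-λI) = λ^2 + 4λ + 8.
Eigenvalues λ = -2 ± 2i.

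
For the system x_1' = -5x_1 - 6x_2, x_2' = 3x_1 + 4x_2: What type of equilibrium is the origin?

A = [[-5,-6],[3,4]]; det(A-λI) = λ^2 + λ - 2.
λ = -2, 1: opposite signs.

saddle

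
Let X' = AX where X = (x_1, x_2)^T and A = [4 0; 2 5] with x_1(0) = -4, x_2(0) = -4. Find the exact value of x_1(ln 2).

-64

A = [[4,0],[2,5]]; eigenvalues λ = 4, 5.
Eigenvectors: (1,-2) for λ=4, (0,1) for λ=5.
From the initial condition, c_1 = -4, c_2 = -12.
x_1(ln 2) = (-4)(2^4)(1) + (-12)(2^5)(0) = -64.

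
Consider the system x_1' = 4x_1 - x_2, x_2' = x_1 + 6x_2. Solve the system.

Coefficient matrix A = [[4, -1], [1, 6]].
Characteristic polynomial det(A - λI) = λ^2 - 10λ + 25 = 0.
Single eigenvalue λ = 5 with algebraic multiplicity 2.
Eigenvector v = (-1,1); generalized eigenvector w with (A-λI)w=v is (-1,2).
General solution: e^(5t)[K_1·v + K_2·(t·v + w)].

x_1(t) = -K_1e^(5t) - K_2te^(5t) - K_2e^(5t), x_2(t) = K_1e^(5t) + K_2te^(5t) + 2K_2e^(5t)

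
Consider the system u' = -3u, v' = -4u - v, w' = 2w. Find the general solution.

Coefficient matrix A = [[-3, 0, 0], [-4, -1, 0], [0, 0, 2]].
det(A - λI) = 0 gives eigenvalues λ = -3, -1, 2.
For λ=-3: eigenvector (1,2,0).
For λ=-1: eigenvector (0,1,0).
For λ=2: eigenvector (0,0,1).
General solution: c_1e^(-3t)(1,2,0) + c_2e^(-t)(0,1,0) + c_3e^(2t)(0,0,1).

u(t) = c_1e^(-3t), v(t) = 2c_1e^(-3t) + c_2e^(-t), w(t) = c_3e^(2t)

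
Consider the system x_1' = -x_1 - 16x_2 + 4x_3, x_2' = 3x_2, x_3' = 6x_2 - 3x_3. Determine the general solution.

Coefficient matrix A = [[-1, -16, 4], [0, 3, 0], [0, 6, -3]].
det(A - λI) = 0 gives eigenvalues λ = -3, 3, -1.
For λ=-3: eigenvector (-2,0,1).
For λ=3: eigenvector (-3,1,1).
For λ=-1: eigenvector (1,0,0).
General solution: K_1e^(-3t)(-2,0,1) + K_2e^(3t)(-3,1,1) + K_3e^(-t)(1,0,0).

x_1(t) = -2K_1e^(-3t) - 3K_2e^(3t) + K_3e^(-t), x_2(t) = K_2e^(3t), x_3(t) = K_1e^(-3t) + K_2e^(3t)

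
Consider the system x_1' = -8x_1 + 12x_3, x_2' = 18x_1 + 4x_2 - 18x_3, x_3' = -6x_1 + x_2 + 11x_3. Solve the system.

Coefficient matrix A = [[-8, 0, 12], [18, 4, -18], [-6, 1, 11]].
det(A - λI) = 0 gives eigenvalues λ = 2, 4, 1.
For λ=2: eigenvector (-6,9,-5).
For λ=4: eigenvector (1,-1,1).
For λ=1: eigenvector (-4,6,-3).
General solution: C_1e^(2t)(-6,9,-5) + C_2e^(4t)(1,-1,1) + C_3e^(t)(-4,6,-3).

x_1(t) = -6C_1e^(2t) + C_2e^(4t) - 4C_3e^(t), x_2(t) = 9C_1e^(2t) - C_2e^(4t) + 6C_3e^(t), x_3(t) = -5C_1e^(2t) + C_2e^(4t) - 3C_3e^(t)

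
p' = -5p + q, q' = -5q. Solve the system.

p(t) = -c_1e^(-5t) - c_2te^(-5t) + c_2e^(-5t), q(t) = -c_2e^(-5t)

Coefficient matrix A = [[-5, 1], [0, -5]].
Characteristic polynomial det(A - λI) = λ^2 + 10λ + 25 = 0.
Single eigenvalue λ = -5 with algebraic multiplicity 2.
Eigenvector v = (-1,0); generalized eigenvector w with (A-λI)w=v is (1,-1).
General solution: e^(-5t)[c_1·v + c_2·(t·v + w)].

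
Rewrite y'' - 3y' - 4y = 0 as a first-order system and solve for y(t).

Let x_1 = y, x_2 = y'. Then x_1' = x_2 and x_2' = 4x_1 + 3x_2.
A = [[0,1],[4,3]]; det(A-λI) = λ^2 - 3λ - 4.
Eigenvalues λ = 4, -1 with eigenvectors (1,4), (1,-1).

y(t) = C_1e^(4t) + C_2e^(-t)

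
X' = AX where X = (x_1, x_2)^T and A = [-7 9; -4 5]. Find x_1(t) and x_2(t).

Coefficient matrix A = [[-7, 9], [-4, 5]].
Characteristic polynomial det(A - λI) = λ^2 + 2λ + 1 = 0.
Single eigenvalue λ = -1 with algebraic multiplicity 2.
Eigenvector v = (-3,-2); generalized eigenvector w with (A-λI)w=v is (2,1).
General solution: e^(-t)[C_1·v + C_2·(t·v + w)].

x_1(t) = -3C_1e^(-t) - 3C_2te^(-t) + 2C_2e^(-t), x_2(t) = -2C_1e^(-t) - 2C_2te^(-t) + C_2e^(-t)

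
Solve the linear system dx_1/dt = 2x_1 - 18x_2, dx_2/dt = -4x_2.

Coefficient matrix A = [[2, -18], [0, -4]].
Characteristic polynomial det(A - λI) = λ^2 + 2λ - 8 = 0.
Eigenvalues λ = -4, 2.
For λ=-4: (A-λI) row 1 is [6, -18], so an eigenvector is (3, 1).
For λ=2: (A-λI) row 1 is [0, -18], so an eigenvector is (1, 0).
General solution: C_1e^(-4t)(3,1) + C_2e^(2t)(1,0).

x_1(t) = 3C_1e^(-4t) + C_2e^(2t), x_2(t) = C_1e^(-4t)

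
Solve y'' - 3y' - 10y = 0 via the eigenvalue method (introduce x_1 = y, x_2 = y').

y(t) = C_1e^(5t) + C_2e^(-2t)

Let x_1 = y, x_2 = y'. Then x_1' = x_2 and x_2' = 10x_1 + 3x_2.
A = [[0,1],[10,3]]; det(A-λI) = λ^2 - 3λ - 10.
Eigenvalues λ = 5, -2 with eigenvectors (1,5), (1,-2).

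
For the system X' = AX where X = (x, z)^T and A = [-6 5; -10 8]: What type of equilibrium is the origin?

A = [[-6,5],[-10,8]]; det(A-λI) = λ^2 - 2λ + 2.
λ = 1 ± i: positive real part.

unstable spiral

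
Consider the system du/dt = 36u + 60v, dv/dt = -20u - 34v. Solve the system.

Coefficient matrix A = [[36, 60], [-20, -34]].
Characteristic polynomial det(A - λI) = λ^2 - 2λ - 24 = 0.
Eigenvalues λ = 6, -4.
For λ=6: (A-λI) row 1 is [30, 60], so an eigenvector is (-2, 1).
For λ=-4: (A-λI) row 1 is [40, 60], so an eigenvector is (3, -2).
General solution: C_1e^(6t)(-2,1) + C_2e^(-4t)(3,-2).

u(t) = -2C_1e^(6t) + 3C_2e^(-4t), v(t) = C_1e^(6t) - 2C_2e^(-4t)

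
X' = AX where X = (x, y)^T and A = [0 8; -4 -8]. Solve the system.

Coefficient matrix A = [[0, 8], [-4, -8]].
Characteristic polynomial det(A - λI) = λ^2 + 8λ + 32 = 0.
Eigenvalues λ = -4 ± 4i (complex conjugate pair).
For λ=-4+4i: an eigenvector is (-1,1) - i(1,0) = (-1 - i, 1).
A real fundamental pair from Re and Im of e^((-4+4i)t)v: X_1 = e^(-4t)(cos(4t)·(-1,1) + sin(4t)·(1,0)), X_2 = e^(-4t)(sin(4t)·(-1,1) - cos(4t)·(1,0)).
General solution: C_1X_1 + C_2X_2.

x(t) = C_1e^(-4t)sin(4t) - C_1e^(-4t)cos(4t) - C_2e^(-4t)sin(4t) - C_2e^(-4t)cos(4t), y(t) = C_1e^(-4t)cos(4t) + C_2e^(-4t)sin(4t)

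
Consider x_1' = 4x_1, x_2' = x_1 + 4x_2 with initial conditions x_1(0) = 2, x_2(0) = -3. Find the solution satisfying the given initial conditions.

Coefficient matrix A = [[4, 0], [1, 4]].
Characteristic polynomial det(A - λI) = λ^2 - 8λ + 16 = 0.
Single eigenvalue λ = 4 with algebraic multiplicity 2.
Eigenvector v = (0,1); generalized eigenvector w with (A-λI)w=v is (1,-3).
General solution: e^(4t)[K_1·v + K_2·(t·v + w)].
Applying x_1(0)=2, x_2(0)=-3 gives K_1=3, K_2=2.

x_1(t) = 2e^(4t), x_2(t) = 2te^(4t) - 3e^(4t)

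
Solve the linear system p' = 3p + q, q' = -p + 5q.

p(t) = -K_1e^(4t) - K_2te^(4t) + 2K_2e^(4t), q(t) = -K_1e^(4t) - K_2te^(4t) + K_2e^(4t)

Coefficient matrix A = [[3, 1], [-1, 5]].
Characteristic polynomial det(A - λI) = λ^2 - 8λ + 16 = 0.
Single eigenvalue λ = 4 with algebraic multiplicity 2.
Eigenvector v = (-1,-1); generalized eigenvector w with (A-λI)w=v is (2,1).
General solution: e^(4t)[K_1·v + K_2·(t·v + w)].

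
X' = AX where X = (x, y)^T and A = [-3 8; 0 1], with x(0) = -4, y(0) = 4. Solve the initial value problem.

Coefficient matrix A = [[-3, 8], [0, 1]].
Characteristic polynomial det(A - λI) = λ^2 + 2λ - 3 = 0.
Eigenvalues λ = 1, -3.
For λ=1: (A-λI) row 1 is [-4, 8], so an eigenvector is (-2, -1).
For λ=-3: (A-λI) row 1 is [0, 8], so an eigenvector is (1, 0).
General solution: c_1e^(t)(-2,-1) + c_2e^(-3t)(1,0).
Applying x(0)=-4, y(0)=4 gives c_1=-4, c_2=-12.

x(t) = 8e^(t) - 12e^(-3t), y(t) = 4e^(t)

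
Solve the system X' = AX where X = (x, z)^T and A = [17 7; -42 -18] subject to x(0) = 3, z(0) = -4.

x(t) = 5e^(3t) - 2e^(-4t), z(t) = -10e^(3t) + 6e^(-4t)

Coefficient matrix A = [[17, 7], [-42, -18]].
Characteristic polynomial det(A - λI) = λ^2 + λ - 12 = 0.
Eigenvalues λ = -4, 3.
For λ=-4: (A-λI) row 1 is [21, 7], so an eigenvector is (-1, 3).
For λ=3: (A-λI) row 1 is [14, 7], so an eigenvector is (1, -2).
General solution: C_1e^(-4t)(-1,3) + C_2e^(3t)(1,-2).
Applying x(0)=3, z(0)=-4 gives C_1=2, C_2=5.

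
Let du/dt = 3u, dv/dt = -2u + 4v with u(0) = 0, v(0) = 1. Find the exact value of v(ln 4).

256

A = [[3,0],[-2,4]]; eigenvalues λ = 3, 4.
Eigenvectors: (-1,-2) for λ=3, (0,-1) for λ=4.
From the initial condition, c_1 = 0, c_2 = -1.
v(ln 4) = (0)(4^3)(-2) + (-1)(4^4)(-1) = 256.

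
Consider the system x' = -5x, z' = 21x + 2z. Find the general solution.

Coefficient matrix A = [[-5, 0], [21, 2]].
Characteristic polynomial det(A - λI) = λ^2 + 3λ - 10 = 0.
Eigenvalues λ = -5, 2.
For λ=-5: (A-λI) row 2 is [21, 7], so an eigenvector is (1, -3).
For λ=2: (A-λI) row 1 is [-7, 0], so an eigenvector is (0, 1).
General solution: C_1e^(-5t)(1,-3) + C_2e^(2t)(0,1).

x(t) = C_1e^(-5t), z(t) = -3C_1e^(-5t) + C_2e^(2t)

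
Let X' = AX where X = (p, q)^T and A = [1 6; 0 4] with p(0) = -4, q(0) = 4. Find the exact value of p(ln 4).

A = [[1,6],[0,4]]; eigenvalues λ = 4, 1.
Eigenvectors: (-2,-1) for λ=4, (1,0) for λ=1.
From the initial condition, c_1 = -4, c_2 = -12.
p(ln 4) = (-4)(4^4)(-2) + (-12)(4^1)(1) = 2000.

2000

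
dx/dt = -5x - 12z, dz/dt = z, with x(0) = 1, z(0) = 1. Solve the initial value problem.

Coefficient matrix A = [[-5, -12], [0, 1]].
Characteristic polynomial det(A - λI) = λ^2 + 4λ - 5 = 0.
Eigenvalues λ = -5, 1.
For λ=-5: (A-λI) row 1 is [0, -12], so an eigenvector is (1, 0).
For λ=1: (A-λI) row 1 is [-6, -12], so an eigenvector is (-2, 1).
General solution: C_1e^(-5t)(1,0) + C_2e^(t)(-2,1).
Applying x(0)=1, z(0)=1 gives C_1=3, C_2=1.

x(t) = -2e^(t) + 3e^(-5t), z(t) = e^(t)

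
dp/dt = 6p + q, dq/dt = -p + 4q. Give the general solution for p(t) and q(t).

Coefficient matrix A = [[6, 1], [-1, 4]].
Characteristic polynomial det(A - λI) = λ^2 - 10λ + 25 = 0.
Single eigenvalue λ = 5 with algebraic multiplicity 2.
Eigenvector v = (1,-1); generalized eigenvector w with (A-λI)w=v is (-1,2).
General solution: e^(5t)[c_1·v + c_2·(t·v + w)].

p(t) = c_1e^(5t) + c_2te^(5t) - c_2e^(5t), q(t) = -c_1e^(5t) - c_2te^(5t) + 2c_2e^(5t)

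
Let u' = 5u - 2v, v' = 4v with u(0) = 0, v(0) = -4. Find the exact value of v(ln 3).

-324

A = [[5,-2],[0,4]]; eigenvalues λ = 4, 5.
Eigenvectors: (-2,-1) for λ=4, (-1,0) for λ=5.
From the initial condition, c_1 = 4, c_2 = -8.
v(ln 3) = (4)(3^4)(-1) + (-8)(3^5)(0) = -324.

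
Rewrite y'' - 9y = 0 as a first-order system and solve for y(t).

Let x_1 = y, x_2 = y'. Then x_1' = x_2 and x_2' = 9x_1.
A = [[0,1],[9,0]]; det(A-λI) = λ^2 - 9.
Eigenvalues λ = 3, -3 with eigenvectors (1,3), (1,-3).

y(t) = c_1e^(3t) + c_2e^(-3t)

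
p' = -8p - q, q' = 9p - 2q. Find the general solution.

p(t) = -C_1e^(-5t) - C_2te^(-5t), q(t) = 3C_1e^(-5t) + 3C_2te^(-5t) + C_2e^(-5t)

Coefficient matrix A = [[-8, -1], [9, -2]].
Characteristic polynomial det(A - λI) = λ^2 + 10λ + 25 = 0.
Single eigenvalue λ = -5 with algebraic multiplicity 2.
Eigenvector v = (-1,3); generalized eigenvector w with (A-λI)w=v is (0,1).
General solution: e^(-5t)[C_1·v + C_2·(t·v + w)].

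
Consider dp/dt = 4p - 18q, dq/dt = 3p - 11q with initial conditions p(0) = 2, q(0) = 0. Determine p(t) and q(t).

Coefficient matrix A = [[4, -18], [3, -11]].
Characteristic polynomial det(A - λI) = λ^2 + 7λ + 10 = 0.
Eigenvalues λ = -2, -5.
For λ=-2: (A-λI) row 1 is [6, -18], so an eigenvector is (-3, -1).
For λ=-5: (A-λI) row 1 is [9, -18], so an eigenvector is (-2, -1).
General solution: C_1e^(-2t)(-3,-1) + C_2e^(-5t)(-2,-1).
Applying p(0)=2, q(0)=0 gives C_1=-2, C_2=2.

p(t) = 6e^(-2t) - 4e^(-5t), q(t) = 2e^(-2t) - 2e^(-5t)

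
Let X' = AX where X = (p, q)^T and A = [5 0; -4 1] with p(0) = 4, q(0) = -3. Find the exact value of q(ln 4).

-4092

A = [[5,0],[-4,1]]; eigenvalues λ = 5, 1.
Eigenvectors: (-1,1) for λ=5, (0,1) for λ=1.
From the initial condition, c_1 = -4, c_2 = 1.
q(ln 4) = (-4)(4^5)(1) + (1)(4^1)(1) = -4092.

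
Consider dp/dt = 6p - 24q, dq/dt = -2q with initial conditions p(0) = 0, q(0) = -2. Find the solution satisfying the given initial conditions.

Coefficient matrix A = [[6, -24], [0, -2]].
Characteristic polynomial det(A - λI) = λ^2 - 4λ - 12 = 0.
Eigenvalues λ = 6, -2.
For λ=6: (A-λI) row 1 is [0, -24], so an eigenvector is (-1, 0).
For λ=-2: (A-λI) row 1 is [8, -24], so an eigenvector is (-3, -1).
General solution: c_1e^(6t)(-1,0) + c_2e^(-2t)(-3,-1).
Applying p(0)=0, q(0)=-2 gives c_1=-6, c_2=2.

p(t) = 6e^(6t) - 6e^(-2t), q(t) = -2e^(-2t)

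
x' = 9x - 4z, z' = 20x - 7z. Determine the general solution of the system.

x(t) = -c_1e^(t)sin(4t) + c_2e^(t)cos(4t), z(t) = -2c_1e^(t)sin(4t) + c_1e^(t)cos(4t) + c_2e^(t)sin(4t) + 2c_2e^(t)cos(4t)

Coefficient matrix A = [[9, -4], [20, -7]].
Characteristic polynomial det(A - λI) = λ^2 - 2λ + 17 = 0.
Eigenvalues λ = 1 ± 4i (complex conjugate pair).
For λ=1+4i: an eigenvector is (0,1) - i(-1,-2) = (0 + i, 1 + 2i).
A real fundamental pair from Re and Im of e^((1+4i)t)v: X_1 = e^(t)(cos(4t)·(0,1) + sin(4t)·(-1,-2)), X_2 = e^(t)(sin(4t)·(0,1) - cos(4t)·(-1,-2)).
General solution: c_1X_1 + c_2X_2.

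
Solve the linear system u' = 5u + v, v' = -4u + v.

Coefficient matrix A = [[5, 1], [-4, 1]].
Characteristic polynomial det(A - λI) = λ^2 - 6λ + 9 = 0.
Single eigenvalue λ = 3 with algebraic multiplicity 2.
Eigenvector v = (1,-2); generalized eigenvector w with (A-λI)w=v is (2,-3).
General solution: e^(3t)[c_1·v + c_2·(t·v + w)].

u(t) = c_1e^(3t) + c_2te^(3t) + 2c_2e^(3t), v(t) = -2c_1e^(3t) - 2c_2te^(3t) - 3c_2e^(3t)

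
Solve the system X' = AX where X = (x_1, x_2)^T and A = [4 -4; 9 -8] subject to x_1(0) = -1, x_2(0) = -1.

x_1(t) = -2te^(-2t) - e^(-2t), x_2(t) = -3te^(-2t) - e^(-2t)

Coefficient matrix A = [[4, -4], [9, -8]].
Characteristic polynomial det(A - λI) = λ^2 + 4λ + 4 = 0.
Single eigenvalue λ = -2 with algebraic multiplicity 2.
Eigenvector v = (-2,-3); generalized eigenvector w with (A-λI)w=v is (1,2).
General solution: e^(-2t)[K_1·v + K_2·(t·v + w)].
Applying x_1(0)=-1, x_2(0)=-1 gives K_1=1, K_2=1.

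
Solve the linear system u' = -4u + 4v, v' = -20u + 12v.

Coefficient matrix A = [[-4, 4], [-20, 12]].
Characteristic polynomial det(A - λI) = λ^2 - 8λ + 32 = 0.
Eigenvalues λ = 4 ± 4i (complex conjugate pair).
For λ=4+4i: an eigenvector is (0,1) - i(1,2) = (0 - i, 1 - 2i).
A real fundamental pair from Re and Im of e^((4+4i)t)v: X_1 = e^(4t)(cos(4t)·(0,1) + sin(4t)·(1,2)), X_2 = e^(4t)(sin(4t)·(0,1) - cos(4t)·(1,2)).
General solution: K_1X_1 + K_2X_2.

u(t) = K_1e^(4t)sin(4t) - K_2e^(4t)cos(4t), v(t) = 2K_1e^(4t)sin(4t) + K_1e^(4t)cos(4t) + K_2e^(4t)sin(4t) - 2K_2e^(4t)cos(4t)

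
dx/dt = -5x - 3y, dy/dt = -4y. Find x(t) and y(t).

x(t) = K_1e^(-5t) - 3K_2e^(-4t), y(t) = K_2e^(-4t)

Coefficient matrix A = [[-5, -3], [0, -4]].
Characteristic polynomial det(A - λI) = λ^2 + 9λ + 20 = 0.
Eigenvalues λ = -5, -4.
For λ=-5: (A-λI) row 1 is [0, -3], so an eigenvector is (1, 0).
For λ=-4: (A-λI) row 1 is [-1, -3], so an eigenvector is (-3, 1).
General solution: K_1e^(-5t)(1,0) + K_2e^(-4t)(-3,1).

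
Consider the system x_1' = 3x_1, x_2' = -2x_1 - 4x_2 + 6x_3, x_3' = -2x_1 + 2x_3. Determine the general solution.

x_1(t) = C_1e^(3t), x_2(t) = -2C_1e^(3t) + C_2e^(2t) + C_3e^(-4t), x_3(t) = -2C_1e^(3t) + C_2e^(2t)

Coefficient matrix A = [[3, 0, 0], [-2, -4, 6], [-2, 0, 2]].
det(A - λI) = 0 gives eigenvalues λ = 3, 2, -4.
For λ=3: eigenvector (1,-2,-2).
For λ=2: eigenvector (0,1,1).
For λ=-4: eigenvector (0,1,0).
General solution: C_1e^(3t)(1,-2,-2) + C_2e^(2t)(0,1,1) + C_3e^(-4t)(0,1,0).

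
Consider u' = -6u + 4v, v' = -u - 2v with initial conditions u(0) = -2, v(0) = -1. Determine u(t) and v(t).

Coefficient matrix A = [[-6, 4], [-1, -2]].
Characteristic polynomial det(A - λI) = λ^2 + 8λ + 16 = 0.
Single eigenvalue λ = -4 with algebraic multiplicity 2.
Eigenvector v = (2,1); generalized eigenvector w with (A-λI)w=v is (3,2).
General solution: e^(-4t)[K_1·v + K_2·(t·v + w)].
Applying u(0)=-2, v(0)=-1 gives K_1=-1, K_2=0.

u(t) = -2e^(-4t), v(t) = -e^(-4t)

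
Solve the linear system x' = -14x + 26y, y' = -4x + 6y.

x(t) = 2c_1e^(-4t)sin(2t) - 3c_1e^(-4t)cos(2t) - 3c_2e^(-4t)sin(2t) - 2c_2e^(-4t)cos(2t), y(t) = c_1e^(-4t)sin(2t) - c_1e^(-4t)cos(2t) - c_2e^(-4t)sin(2t) - c_2e^(-4t)cos(2t)

Coefficient matrix A = [[-14, 26], [-4, 6]].
Characteristic polynomial det(A - λI) = λ^2 + 8λ + 20 = 0.
Eigenvalues λ = -4 ± 2i (complex conjugate pair).
For λ=-4+2i: an eigenvector is (-3,-1) - i(2,1) = (-3 - 2i, -1 - i).
A real fundamental pair from Re and Im of e^((-4+2i)t)v: X_1 = e^(-4t)(cos(2t)·(-3,-1) + sin(2t)·(2,1)), X_2 = e^(-4t)(sin(2t)·(-3,-1) - cos(2t)·(2,1)).
General solution: c_1X_1 + c_2X_2.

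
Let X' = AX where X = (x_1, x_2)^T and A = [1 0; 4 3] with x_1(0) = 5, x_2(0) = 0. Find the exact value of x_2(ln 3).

240

A = [[1,0],[4,3]]; eigenvalues λ = 3, 1.
Eigenvectors: (0,1) for λ=3, (1,-2) for λ=1.
From the initial condition, c_1 = 10, c_2 = 5.
x_2(ln 3) = (10)(3^3)(1) + (5)(3^1)(-2) = 240.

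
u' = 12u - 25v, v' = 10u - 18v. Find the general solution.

Coefficient matrix A = [[12, -25], [10, -18]].
Characteristic polynomial det(A - λI) = λ^2 + 6λ + 34 = 0.
Eigenvalues λ = -3 ± 5i (complex conjugate pair).
For λ=-3+5i: an eigenvector is (2,1) - i(1,1) = (2 - i, 1 - i).
A real fundamental pair from Re and Im of e^((-3+5i)t)v: X_1 = e^(-3t)(cos(5t)·(2,1) + sin(5t)·(1,1)), X_2 = e^(-3t)(sin(5t)·(2,1) - cos(5t)·(1,1)).
General solution: c_1X_1 + c_2X_2.

u(t) = c_1e^(-3t)sin(5t) + 2c_1e^(-3t)cos(5t) + 2c_2e^(-3t)sin(5t) - c_2e^(-3t)cos(5t), v(t) = c_1e^(-3t)sin(5t) + c_1e^(-3t)cos(5t) + c_2e^(-3t)sin(5t) - c_2e^(-3t)cos(5t)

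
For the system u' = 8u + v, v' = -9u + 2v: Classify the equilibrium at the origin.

A = [[8,1],[-9,2]]; det(A-λI) = λ^2 - 10λ + 25.
repeated λ = 5 with a single eigenvector.

unstable improper node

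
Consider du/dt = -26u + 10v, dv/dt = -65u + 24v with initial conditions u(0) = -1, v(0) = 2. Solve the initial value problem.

u(t) = 9e^(-t)sin(5t) - e^(-t)cos(5t), v(t) = 23e^(-t)sin(5t) + 2e^(-t)cos(5t)

Coefficient matrix A = [[-26, 10], [-65, 24]].
Characteristic polynomial det(A - λI) = λ^2 + 2λ + 26 = 0.
Eigenvalues λ = -1 ± 5i (complex conjugate pair).
For λ=-1+5i: an eigenvector is (-1,-2) - i(1,3) = (-1 - i, -2 - 3i).
A real fundamental pair from Re and Im of e^((-1+5i)t)v: X_1 = e^(-t)(cos(5t)·(-1,-2) + sin(5t)·(1,3)), X_2 = e^(-t)(sin(5t)·(-1,-2) - cos(5t)·(1,3)).
General solution: c_1X_1 + c_2X_2.
Applying u(0)=-1, v(0)=2 gives c_1=5, c_2=-4.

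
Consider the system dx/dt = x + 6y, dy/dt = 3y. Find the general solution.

x(t) = -3C_1e^(3t) - C_2e^(t), y(t) = -C_1e^(3t)

Coefficient matrix A = [[1, 6], [0, 3]].
Characteristic polynomial det(A - λI) = λ^2 - 4λ + 3 = 0.
Eigenvalues λ = 3, 1.
For λ=3: (A-λI) row 1 is [-2, 6], so an eigenvector is (-3, -1).
For λ=1: (A-λI) row 1 is [0, 6], so an eigenvector is (-1, 0).
General solution: C_1e^(3t)(-3,-1) + C_2e^(t)(-1,0).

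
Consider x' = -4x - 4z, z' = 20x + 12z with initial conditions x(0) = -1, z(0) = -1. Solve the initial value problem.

Coefficient matrix A = [[-4, -4], [20, 12]].
Characteristic polynomial det(A - λI) = λ^2 - 8λ + 32 = 0.
Eigenvalues λ = 4 ± 4i (complex conjugate pair).
For λ=4+4i: an eigenvector is (-1,2) - i(0,-1) = (-1, 2 + i).
A real fundamental pair from Re and Im of e^((4+4i)t)v: X_1 = e^(4t)(cos(4t)·(-1,2) + sin(4t)·(0,-1)), X_2 = e^(4t)(sin(4t)·(-1,2) - cos(4t)·(0,-1)).
General solution: K_1X_1 + K_2X_2.
Applying x(0)=-1, z(0)=-1 gives K_1=1, K_2=-3.

x(t) = 3e^(4t)sin(4t) - e^(4t)cos(4t), z(t) = -7e^(4t)sin(4t) - e^(4t)cos(4t)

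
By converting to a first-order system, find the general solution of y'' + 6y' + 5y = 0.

Let x_1 = y, x_2 = y'. Then x_1' = x_2 and x_2' = -5x_1 - 6x_2.
A = [[0,1],[-5,-6]]; det(A-λI) = λ^2 + 6λ + 5.
Eigenvalues λ = -1, -5 with eigenvectors (1,-1), (1,-5).

y(t) = c_1e^(-t) + c_2e^(-5t)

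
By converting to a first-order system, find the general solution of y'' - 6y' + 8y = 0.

y(t) = c_1e^(4t) + c_2e^(2t)

Let x_1 = y, x_2 = y'. Then x_1' = x_2 and x_2' = -8x_1 + 6x_2.
A = [[0,1],[-8,6]]; det(A-λI) = λ^2 - 6λ + 8.
Eigenvalues λ = 4, 2 with eigenvectors (1,4), (1,2).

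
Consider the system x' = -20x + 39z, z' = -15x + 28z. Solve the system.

x(t) = -2C_1e^(4t)sin(3t) - 3C_1e^(4t)cos(3t) - 3C_2e^(4t)sin(3t) + 2C_2e^(4t)cos(3t), z(t) = -C_1e^(4t)sin(3t) - 2C_1e^(4t)cos(3t) - 2C_2e^(4t)sin(3t) + C_2e^(4t)cos(3t)

Coefficient matrix A = [[-20, 39], [-15, 28]].
Characteristic polynomial det(A - λI) = λ^2 - 8λ + 25 = 0.
Eigenvalues λ = 4 ± 3i (complex conjugate pair).
For λ=4+3i: an eigenvector is (-3,-2) - i(-2,-1) = (-3 + 2i, -2 + i).
A real fundamental pair from Re and Im of e^((4+3i)t)v: X_1 = e^(4t)(cos(3t)·(-3,-2) + sin(3t)·(-2,-1)), X_2 = e^(4t)(sin(3t)·(-3,-2) - cos(3t)·(-2,-1)).
General solution: C_1X_1 + C_2X_2.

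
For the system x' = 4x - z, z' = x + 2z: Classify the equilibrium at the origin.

unstable improper node

A = [[4,-1],[1,2]]; det(A-λI) = λ^2 - 6λ + 9.
repeated λ = 3 with a single eigenvector.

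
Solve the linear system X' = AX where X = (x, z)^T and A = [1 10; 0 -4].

Coefficient matrix A = [[1, 10], [0, -4]].
Characteristic polynomial det(A - λI) = λ^2 + 3λ - 4 = 0.
Eigenvalues λ = -4, 1.
For λ=-4: (A-λI) row 1 is [5, 10], so an eigenvector is (-2, 1).
For λ=1: (A-λI) row 1 is [0, 10], so an eigenvector is (-1, 0).
General solution: K_1e^(-4t)(-2,1) + K_2e^(t)(-1,0).

x(t) = -2K_1e^(-4t) - K_2e^(t), z(t) = K_1e^(-4t)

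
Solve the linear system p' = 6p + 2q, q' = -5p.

Coefficient matrix A = [[6, 2], [-5, 0]].
Characteristic polynomial det(A - λI) = λ^2 - 6λ + 10 = 0.
Eigenvalues λ = 3 ± i (complex conjugate pair).
For λ=3+i: an eigenvector is (1,-2) - i(-1,1) = (1 + i, -2 - i).
A real fundamental pair from Re and Im of e^((3+i)t)v: X_1 = e^(3t)(cos(t)·(1,-2) + sin(t)·(-1,1)), X_2 = e^(3t)(sin(t)·(1,-2) - cos(t)·(-1,1)).
General solution: c_1X_1 + c_2X_2.

p(t) = -c_1e^(3t)sin(t) + c_1e^(3t)cos(t) + c_2e^(3t)sin(t) + c_2e^(3t)cos(t), q(t) = c_1e^(3t)sin(t) - 2c_1e^(3t)cos(t) - 2c_2e^(3t)sin(t) - c_2e^(3t)cos(t)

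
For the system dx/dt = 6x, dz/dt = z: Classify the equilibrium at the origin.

unstable node

A = [[6,0],[0,1]]; det(A-λI) = λ^2 - 7λ + 6.
λ = 1, 6: both positive.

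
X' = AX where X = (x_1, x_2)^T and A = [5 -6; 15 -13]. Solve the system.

x_1(t) = K_1e^(-4t)sin(3t) + K_1e^(-4t)cos(3t) + K_2e^(-4t)sin(3t) - K_2e^(-4t)cos(3t), x_2(t) = 2K_1e^(-4t)sin(3t) + K_1e^(-4t)cos(3t) + K_2e^(-4t)sin(3t) - 2K_2e^(-4t)cos(3t)

Coefficient matrix A = [[5, -6], [15, -13]].
Characteristic polynomial det(A - λI) = λ^2 + 8λ + 25 = 0.
Eigenvalues λ = -4 ± 3i (complex conjugate pair).
For λ=-4+3i: an eigenvector is (1,1) - i(1,2) = (1 - i, 1 - 2i).
A real fundamental pair from Re and Im of e^((-4+3i)t)v: X_1 = e^(-4t)(cos(3t)·(1,1) + sin(3t)·(1,2)), X_2 = e^(-4t)(sin(3t)·(1,1) - cos(3t)·(1,2)).
General solution: K_1X_1 + K_2X_2.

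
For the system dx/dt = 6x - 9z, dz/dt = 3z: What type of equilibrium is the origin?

A = [[6,-9],[0,3]]; det(A-λI) = λ^2 - 9λ + 18.
λ = 6, 3: both positive.

unstable node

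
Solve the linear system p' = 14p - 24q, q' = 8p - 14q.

p(t) = 3K_1e^(-2t) + 2K_2e^(2t), q(t) = 2K_1e^(-2t) + K_2e^(2t)

Coefficient matrix A = [[14, -24], [8, -14]].
Characteristic polynomial det(A - λI) = λ^2 - 4 = 0.
Eigenvalues λ = -2, 2.
For λ=-2: (A-λI) row 1 is [16, -24], so an eigenvector is (3, 2).
For λ=2: (A-λI) row 1 is [12, -24], so an eigenvector is (2, 1).
General solution: K_1e^(-2t)(3,2) + K_2e^(2t)(2,1).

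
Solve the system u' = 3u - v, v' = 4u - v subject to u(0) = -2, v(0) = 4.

Coefficient matrix A = [[3, -1], [4, -1]].
Characteristic polynomial det(A - λI) = λ^2 - 2λ + 1 = 0.
Single eigenvalue λ = 1 with algebraic multiplicity 2.
Eigenvector v = (1,2); generalized eigenvector w with (A-λI)w=v is (1,1).
General solution: e^(t)[c_1·v + c_2·(t·v + w)].
Applying u(0)=-2, v(0)=4 gives c_1=6, c_2=-8.

u(t) = -8te^(t) - 2e^(t), v(t) = -16te^(t) + 4e^(t)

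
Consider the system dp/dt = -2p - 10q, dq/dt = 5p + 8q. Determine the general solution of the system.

p(t) = -K_1e^(3t)sin(5t) + K_1e^(3t)cos(5t) + K_2e^(3t)sin(5t) + K_2e^(3t)cos(5t), q(t) = K_1e^(3t)sin(5t) - K_2e^(3t)cos(5t)

Coefficient matrix A = [[-2, -10], [5, 8]].
Characteristic polynomial det(A - λI) = λ^2 - 6λ + 34 = 0.
Eigenvalues λ = 3 ± 5i (complex conjugate pair).
For λ=3+5i: an eigenvector is (1,0) - i(-1,1) = (1 + i, 0 - i).
A real fundamental pair from Re and Im of e^((3+5i)t)v: X_1 = e^(3t)(cos(5t)·(1,0) + sin(5t)·(-1,1)), X_2 = e^(3t)(sin(5t)·(1,0) - cos(5t)·(-1,1)).
General solution: K_1X_1 + K_2X_2.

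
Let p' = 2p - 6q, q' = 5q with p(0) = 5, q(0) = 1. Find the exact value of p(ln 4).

-1936

A = [[2,-6],[0,5]]; eigenvalues λ = 5, 2.
Eigenvectors: (-2,1) for λ=5, (1,0) for λ=2.
From the initial condition, c_1 = 1, c_2 = 7.
p(ln 4) = (1)(4^5)(-2) + (7)(4^2)(1) = -1936.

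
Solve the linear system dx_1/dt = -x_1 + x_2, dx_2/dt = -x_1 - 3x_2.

Coefficient matrix A = [[-1, 1], [-1, -3]].
Characteristic polynomial det(A - λI) = λ^2 + 4λ + 4 = 0.
Single eigenvalue λ = -2 with algebraic multiplicity 2.
Eigenvector v = (1,-1); generalized eigenvector w with (A-λI)w=v is (2,-1).
General solution: e^(-2t)[K_1·v + K_2·(t·v + w)].

x_1(t) = K_1e^(-2t) + K_2te^(-2t) + 2K_2e^(-2t), x_2(t) = -K_1e^(-2t) - K_2te^(-2t) - K_2e^(-2t)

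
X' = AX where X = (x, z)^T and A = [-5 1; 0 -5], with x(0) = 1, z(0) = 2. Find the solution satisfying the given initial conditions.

x(t) = 2te^(-5t) + e^(-5t), z(t) = 2e^(-5t)

Coefficient matrix A = [[-5, 1], [0, -5]].
Characteristic polynomial det(A - λI) = λ^2 + 10λ + 25 = 0.
Single eigenvalue λ = -5 with algebraic multiplicity 2.
Eigenvector v = (1,0); generalized eigenvector w with (A-λI)w=v is (-1,1).
General solution: e^(-5t)[K_1·v + K_2·(t·v + w)].
Applying x(0)=1, z(0)=2 gives K_1=3, K_2=2.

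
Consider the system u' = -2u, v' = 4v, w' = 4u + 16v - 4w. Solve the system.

Coefficient matrix A = [[-2, 0, 0], [0, 4, 0], [4, 16, -4]].
det(A - λI) = 0 gives eigenvalues λ = 4, -2, -4.
For λ=4: eigenvector (0,1,2).
For λ=-2: eigenvector (1,0,2).
For λ=-4: eigenvector (0,0,1).
General solution: C_1e^(4t)(0,1,2) + C_2e^(-2t)(1,0,2) + C_3e^(-4t)(0,0,1).

u(t) = C_2e^(-2t), v(t) = C_1e^(4t), w(t) = 2C_1e^(4t) + 2C_2e^(-2t) + C_3e^(-4t)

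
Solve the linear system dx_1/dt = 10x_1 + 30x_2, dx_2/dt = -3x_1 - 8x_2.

Coefficient matrix A = [[10, 30], [-3, -8]].
Characteristic polynomial det(A - λI) = λ^2 - 2λ + 10 = 0.
Eigenvalues λ = 1 ± 3i (complex conjugate pair).
For λ=1+3i: an eigenvector is (-1,0) - i(-3,1) = (-1 + 3i, 0 - i).
A real fundamental pair from Re and Im of e^((1+3i)t)v: X_1 = e^(t)(cos(3t)·(-1,0) + sin(3t)·(-3,1)), X_2 = e^(t)(sin(3t)·(-1,0) - cos(3t)·(-3,1)).
General solution: C_1X_1 + C_2X_2.

x_1(t) = -3C_1e^(t)sin(3t) - C_1e^(t)cos(3t) - C_2e^(t)sin(3t) + 3C_2e^(t)cos(3t), x_2(t) = C_1e^(t)sin(3t) - C_2e^(t)cos(3t)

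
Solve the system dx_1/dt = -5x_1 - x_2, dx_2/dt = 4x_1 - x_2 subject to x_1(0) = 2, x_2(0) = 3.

x_1(t) = -7te^(-3t) + 2e^(-3t), x_2(t) = 14te^(-3t) + 3e^(-3t)

Coefficient matrix A = [[-5, -1], [4, -1]].
Characteristic polynomial det(A - λI) = λ^2 + 6λ + 9 = 0.
Single eigenvalue λ = -3 with algebraic multiplicity 2.
Eigenvector v = (-1,2); generalized eigenvector w with (A-λI)w=v is (-1,3).
General solution: e^(-3t)[K_1·v + K_2·(t·v + w)].
Applying x_1(0)=2, x_2(0)=3 gives K_1=-9, K_2=7.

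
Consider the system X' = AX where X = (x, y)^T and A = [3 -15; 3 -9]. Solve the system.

Coefficient matrix A = [[3, -15], [3, -9]].
Characteristic polynomial det(A - λI) = λ^2 + 6λ + 18 = 0.
Eigenvalues λ = -3 ± 3i (complex conjugate pair).
For λ=-3+3i: an eigenvector is (-2,-1) - i(1,0) = (-2 - i, -1).
A real fundamental pair from Re and Im of e^((-3+3i)t)v: X_1 = e^(-3t)(cos(3t)·(-2,-1) + sin(3t)·(1,0)), X_2 = e^(-3t)(sin(3t)·(-2,-1) - cos(3t)·(1,0)).
General solution: K_1X_1 + K_2X_2.

x(t) = K_1e^(-3t)sin(3t) - 2K_1e^(-3t)cos(3t) - 2K_2e^(-3t)sin(3t) - K_2e^(-3t)cos(3t), y(t) = -K_1e^(-3t)cos(3t) - K_2e^(-3t)sin(3t)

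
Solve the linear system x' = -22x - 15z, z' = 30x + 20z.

x(t) = K_1e^(-t)sin(3t) + 2K_1e^(-t)cos(3t) + 2K_2e^(-t)sin(3t) - K_2e^(-t)cos(3t), z(t) = -K_1e^(-t)sin(3t) - 3K_1e^(-t)cos(3t) - 3K_2e^(-t)sin(3t) + K_2e^(-t)cos(3t)

Coefficient matrix A = [[-22, -15], [30, 20]].
Characteristic polynomial det(A - λI) = λ^2 + 2λ + 10 = 0.
Eigenvalues λ = -1 ± 3i (complex conjugate pair).
For λ=-1+3i: an eigenvector is (2,-3) - i(1,-1) = (2 - i, -3 + i).
A real fundamental pair from Re and Im of e^((-1+3i)t)v: X_1 = e^(-t)(cos(3t)·(2,-3) + sin(3t)·(1,-1)), X_2 = e^(-t)(sin(3t)·(2,-3) - cos(3t)·(1,-1)).
General solution: K_1X_1 + K_2X_2.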